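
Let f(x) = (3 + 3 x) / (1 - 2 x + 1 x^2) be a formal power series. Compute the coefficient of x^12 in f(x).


Write f(x) = sum_{k>=0} a_k x^k. Multiplying both sides by 1 - 2 x + 1 x^2 gives
(1 - 2 x + 1 x^2) sum_{k>=0} a_k x^k = 3 + 3 x.
Matching coefficients:
 x^0: a_0 = 3
 x^1: a_1 - 2 a_0 = 3  =>  a_1 = 2*3 + 3 = 9
 x^k (k >= 2): a_k = 2 a_{k-1} - 1 a_{k-2}.
Iterating: a_2 = 15, a_3 = 21, a_4 = 27, a_5 = 33, a_6 = 39, a_7 = 45, a_8 = 51, a_9 = 57, a_10 = 63, a_11 = 69, a_12 = 75.
So the coefficient of x^12 is 75.

75


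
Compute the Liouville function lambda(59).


The Liouville function is lambda(k) = (-1)^Omega(k), where Omega(k) counts the prime factors of k with multiplicity.
Factoring: 59 = 59, so Omega(59) = 1.
lambda(59) = (-1)^1 = -1.

-1


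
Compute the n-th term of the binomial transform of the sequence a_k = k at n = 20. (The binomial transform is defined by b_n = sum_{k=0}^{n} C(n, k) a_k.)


With a_k = k, b_n = sum_{k=0}^{n} C(n, k) k. Using k * C(n, k) = n * C(n-1, k-1) gives b_n = n * sum_{k>=1} C(n-1, k-1) = n * 2^(n-1).
For n = 20: 20 * 2^19 = 20 * 524288 = 10485760.

10485760


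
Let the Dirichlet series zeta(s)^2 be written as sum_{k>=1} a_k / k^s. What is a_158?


The Dirichlet convolution of the constant function 1 with itself gives (1 * 1)(k) = sum_{d | k} 1 = d(k), the number of positive divisors of k.
Since zeta(s) = sum_{k>=1} 1/k^s, we have zeta(s)^2 = sum_{k>=1} d(k)/k^s, so a_k = d(k).
For k = 158: the divisors are 1, 2, 79, 158.
Count = 4.

4


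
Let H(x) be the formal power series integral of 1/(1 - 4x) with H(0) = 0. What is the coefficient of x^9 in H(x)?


1/(1 - 4x) = sum_{k>=0} 4^k x^k. Integrating termwise with H(0) = 0:
H(x) = sum_{k>=0} 4^k x^(k+1) / (k+1) = sum_{m>=1} 4^(m-1) x^m / m.
For m = 9: 4^8/9 = 65536/9 = 65536/9.

65536/9


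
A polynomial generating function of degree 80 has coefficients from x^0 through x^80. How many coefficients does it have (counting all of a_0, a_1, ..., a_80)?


A polynomial of degree 80 takes the form a_0 + a_1 x + ... + a_80 x^80.
The number of coefficients is 80 + 1 = 81.

81


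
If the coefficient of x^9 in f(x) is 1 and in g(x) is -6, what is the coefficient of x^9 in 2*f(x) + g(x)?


Scalar multiplication scales coefficients: 2 * 1 = 2.
Then add the g coefficient: 2 + -6
= -4

-4


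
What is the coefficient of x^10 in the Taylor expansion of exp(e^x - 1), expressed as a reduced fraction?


exp(e^x - 1) = sum_{k>=0} Bell_k x^k / k!, where Bell_k is the k-th Bell number.
So the coefficient of x^10 is Bell_10 / 10!.
Computing: Bell_10 = 115975 and 10! = 3628800, giving
115975/3628800 = 4639/145152.

4639/145152


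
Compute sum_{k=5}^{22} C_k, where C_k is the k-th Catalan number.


C_5 through C_22: 42, 132, 429, 1430, 4862, 16796, 58786, 208012, 742900, 2674440, 9694845, 35357670, 129644790, 477638700, 1767263190, 6564120420, 24466267020, 91482563640
Sum = 42 + 132 + 429 + 1430 + 4862 + 16796 + 58786 + 208012 + 742900 + 2674440 + 9694845 + 35357670 + 129644790 + 477638700 + 1767263190 + 6564120420 + 24466267020 + 91482563640
= 124936258104

124936258104


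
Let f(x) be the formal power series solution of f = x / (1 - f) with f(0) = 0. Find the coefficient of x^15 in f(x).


Apply Lagrange inversion: f = x * phi(f) with phi(t) = 1/(1 - t), so
[x^n] f = (1/n) [t^(n-1)] phi(t)^n = (1/n) [t^(n-1)] (1 - t)^(-n) = (1/n) C(2n - 2, n - 1) = C_{n-1}.
For n = 15: C_14 = C(28, 14) / 15 = 40116600/15 = 2674440 = 2674440.

2674440


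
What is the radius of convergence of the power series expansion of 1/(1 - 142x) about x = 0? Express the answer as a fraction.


Expanding 1/(1 - 142x) = sum_{k>=0} 142^k x^k, the series converges when |142x| < 1, i.e., |x| < 1/142.
So the radius of convergence is 1/142 = 1/142.

1/142


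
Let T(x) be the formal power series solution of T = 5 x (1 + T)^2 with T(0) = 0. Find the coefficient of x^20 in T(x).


Apply the Lagrange inversion formula: if T = 5 x * phi(T) with phi(t) = (1 + t)^2, then [x^n] T = 5^n * (1/n) [t^(n-1)] phi(t)^n = 5^n * (1/n) [t^(n-1)] (1 + t)^(2n) = 5^n * (1/n) C(2n, n-1).
Using the identity C(2n, n-1) = C(2n, n) * n / (n+1), the unscaled factor equals C(2n, n) / (n+1) = C_n, the n-th Catalan number.
For n = 20: C_20 = C(40, 20) / 21 = 137846528820/21 = 6564120420.
With the 5^20 = 95367431640625 factor, the coefficient is 95367431640625 * 6564120420 = 626003305435180664062500.

626003305435180664062500


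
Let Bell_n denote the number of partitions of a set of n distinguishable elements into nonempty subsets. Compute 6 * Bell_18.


Bell_18 can be computed from the Bell triangle or from Dobinski's identity Bell_n = (1/e) * sum_{k>=0} k^n / k!.
Computing Bell_18 = 682076806159.
Then 6 * 682076806159 = 4092460836954.

4092460836954


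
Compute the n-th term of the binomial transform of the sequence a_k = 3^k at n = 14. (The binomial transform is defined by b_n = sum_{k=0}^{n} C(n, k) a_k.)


With a_k = 3^k, b_n = sum_{k=0}^{n} C(n, k) 3^k = (1 + 3)^n by the binomial theorem.
For n = 14: (1 + 3)^14 = 4^14 = 268435456.

268435456


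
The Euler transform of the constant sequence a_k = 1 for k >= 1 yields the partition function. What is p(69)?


The Euler transform converts the sequence a_k = 1 into the number of integer partitions.
Using the recurrence or dynamic programming:
p(69) = 3554345

3554345


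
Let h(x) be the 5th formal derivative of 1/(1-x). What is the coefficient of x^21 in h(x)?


Differentiating 5 times: d^5/dx^5 [1/(1-x)] = 5!/(1-x)^6.
The expansion 1/(1-x)^6 = sum_{k>=0} C(k+5, 5) x^k, so the coefficient of x^n in 5!/(1-x)^6 is 5! * C(n+5, 5).
For n = 21: 120 * C(26, 5) = 120 * 65780 = 7893600

7893600


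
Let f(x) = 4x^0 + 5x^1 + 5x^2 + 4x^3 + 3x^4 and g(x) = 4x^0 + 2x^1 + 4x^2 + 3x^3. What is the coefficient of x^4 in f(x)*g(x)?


Cauchy product at x^4:
5*3 + 5*4 + 4*2 + 3*4
= 55

55


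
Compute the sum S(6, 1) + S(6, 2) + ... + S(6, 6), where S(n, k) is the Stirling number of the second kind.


By definition, S(n, k) counts partitions of an n-set into exactly k nonempty blocks.
Computing row n = 6 for k = 1..6:
S(6, k): 1, 31, 90, 65, 15, 1
Sum = 203. (This equals Bell_6 since the sum runs over all k.)

203


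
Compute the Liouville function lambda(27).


The Liouville function is lambda(k) = (-1)^Omega(k), where Omega(k) counts the prime factors of k with multiplicity.
Factoring: 27 = 3 * 3 * 3, so Omega(27) = 3.
lambda(27) = (-1)^3 = -1.

-1


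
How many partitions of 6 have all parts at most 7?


Using the generating function (1-x)^(-1)(1-x^2)^(-1)...(1-x^7)^(-1),
the coefficient of x^6 counts these restricted partitions.
Result = 11

11


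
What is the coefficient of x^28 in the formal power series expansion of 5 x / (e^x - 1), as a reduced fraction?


The exponential generating function for Bernoulli numbers is
x / (e^x - 1) = sum_{k>=0} B_k x^k / k!.
So the coefficient of x^28 in 5 x / (e^x - 1) is 5 B_28 / 28!.
Computing: B_28 = -23749461029/870, 28! = 304888344611713860501504000000, giving
5 * -23749461029/870 / 304888344611713860501504000000 = -3392780147/7578653137491173103894528000000.

-3392780147/7578653137491173103894528000000


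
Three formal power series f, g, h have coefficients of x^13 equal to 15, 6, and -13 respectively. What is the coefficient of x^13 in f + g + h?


Series addition is componentwise:
15 + 6 + -13
= 8

8


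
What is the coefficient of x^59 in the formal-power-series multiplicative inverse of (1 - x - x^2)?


Let the inverse be f(x) = sum_{k>=0} a_k x^k. From f(x) * (1 - x - x^2) = 1 and matching coefficients:
 x^0: a_0 = 1.
 x^1: a_1 - a_0 = 0, so a_1 = 1.
 x^k (k >= 2): a_k - a_{k-1} - a_{k-2} = 0, i.e. a_k = a_{k-1} + a_{k-2}.
This is the Fibonacci-type recurrence shifted so that a_0 = a_1 = 1.
Iterating: a_0=1, a_1=1, a_2=2, a_3=3, a_4=5, a_5=8, a_6=13, a_7=21, a_8=34, a_9=55, ...
a_59 = 1548008755920.

1548008755920


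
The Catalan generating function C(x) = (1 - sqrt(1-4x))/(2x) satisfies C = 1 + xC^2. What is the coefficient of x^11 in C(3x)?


Substituting x -> 3x scales the n-th coefficient by 3^n, so [x^11] C(3x) = 3^11 * C_11.
C_11 = C(2*11, 11)/(12) = 705432/12 = 58786.
So 3^11 * 58786 = 177147 * 58786 = 10413763542.

10413763542


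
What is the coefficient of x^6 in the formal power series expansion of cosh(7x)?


The Maclaurin series is cosh(t) = sum_{m>=0} t^(2m) / (2m)!, so substituting t = 7x, only even powers of x are nonzero, with coefficient of x^(2m) equal to 7^(2m) / (2m)!.
For x^6 the coefficient is 7^6/6! = 117649/720 = 117649/720.

117649/720


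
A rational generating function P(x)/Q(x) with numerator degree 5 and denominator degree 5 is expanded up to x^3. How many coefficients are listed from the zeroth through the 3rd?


Expanding up to x^3 gives the coefficients for x^0, x^1, ..., x^3.
That is 3 + 1 = 4 coefficients in total.

4


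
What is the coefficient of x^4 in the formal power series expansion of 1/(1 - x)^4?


The negative binomial / multiset identity is
1/(1 - x)^r = sum_{k>=0} C(k + r - 1, r - 1) x^k.
Here r = 4 and k = 4, so the coefficient is
C(4 + 3, 3) = C(7, 3)
= 35

35


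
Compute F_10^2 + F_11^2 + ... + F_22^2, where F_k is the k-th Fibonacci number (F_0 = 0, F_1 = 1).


There is a standard identity sum_{k=0}^{N} F_k^2 = F_N * F_{N+1} (proved inductively from the telescoping relation F_k^2 = F_k F_{k+1} - F_{k-1} F_k). Then
sum_{k=10}^{22} F_k^2 = F_22 F_23 - F_9 F_10.
Computing: F_22 = 17711, F_23 = 28657, F_9 = 34, F_10 = 55.
Sum = 17711 * 28657 - 34 * 55 = 507542257.

507542257


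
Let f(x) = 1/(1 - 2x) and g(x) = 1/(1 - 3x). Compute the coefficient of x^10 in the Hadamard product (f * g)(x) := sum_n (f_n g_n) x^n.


f has coefficients f_k = 2^k and g has coefficients g_k = 3^k, so the Hadamard product has coefficient (f*g)_k = 2^k * 3^k = 6^k.
For k = 10: 6^10 = 60466176.

60466176


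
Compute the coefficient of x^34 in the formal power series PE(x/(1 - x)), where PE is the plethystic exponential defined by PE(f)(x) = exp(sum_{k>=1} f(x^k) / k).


For f(x) = x/(1 - x) we have
sum_{k>=1} f(x^k) / k = sum_{k>=1} (1/k) * x^k / (1 - x^k) = sum_{k, m >= 1} x^(k m) / k,
which after exponentiating simplifies to
PE(x/(1 - x)) = prod_{k>=1} 1 / (1 - x^k).
This is the generating function for the partition function p(n), so the coefficient of x^34 is p(34).
Computing p(34) by dynamic programming over parts 1, 2, ..., 34: p(34) = 12310.

12310


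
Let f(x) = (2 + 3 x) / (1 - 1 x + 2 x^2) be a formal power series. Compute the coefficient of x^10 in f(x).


Write f(x) = sum_{k>=0} a_k x^k. Multiplying both sides by 1 - 1 x + 2 x^2 gives
(1 - 1 x + 2 x^2) sum_{k>=0} a_k x^k = 2 + 3 x.
Matching coefficients:
 x^0: a_0 = 2
 x^1: a_1 - 1 a_0 = 3  =>  a_1 = 1*2 + 3 = 5
 x^k (k >= 2): a_k = 1 a_{k-1} - 2 a_{k-2}.
Iterating: a_2 = 1, a_3 = -9, a_4 = -11, a_5 = 7, a_6 = 29, a_7 = 15, a_8 = -43, a_9 = -73, a_10 = 13.
So the coefficient of x^10 is 13.

13


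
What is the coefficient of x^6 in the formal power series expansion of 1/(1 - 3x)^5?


The general identity 1/(1 - c x)^r = sum_{k>=0} c^k C(k + r - 1, r - 1) x^k follows by substituting y = c x into 1/(1 - y)^r = sum_{k>=0} C(k + r - 1, r - 1) y^k.
For c = 3, r = 5, k = 6:
3^6 * C(10, 4) = 729 * 210 = 153090.

153090


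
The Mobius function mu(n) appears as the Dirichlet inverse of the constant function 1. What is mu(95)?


95 = 5 * 19 (all distinct primes).
mu(95) = (-1)^2 = 1

1


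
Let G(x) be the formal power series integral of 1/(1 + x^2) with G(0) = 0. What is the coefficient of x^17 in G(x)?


1/(1 + x^2) = sum_{j>=0} (-1)^j x^(2j). Integrating termwise with G(0) = 0:
G(x) = sum_{j>=0} (-1)^j x^(2j+1) / (2j+1) = arctan(x).
Only odd powers are nonzero. For x^17 write 17 = 2*8 + 1, giving
(-1)^8 / 17 = 1/17 = 1/17.

1/17


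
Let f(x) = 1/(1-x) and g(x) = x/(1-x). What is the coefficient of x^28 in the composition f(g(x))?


First simplify the composition: f(g(x)) = 1/(1 - x/(1-x)) = (1-x)/((1-x) - x) = (1-x)/(1-2x).
Now extract the coefficient. Write (1-x)/(1-2x) = 1/(1-2x) - x/(1-2x).
The coefficient of x^n in 1/(1-2x) is 2^n, and in x/(1-2x) is 2^(n-1) (for n >= 1).
So the coefficient of x^28 is 2^28 - 2^27 = 268435456 - 134217728 = 134217728.

134217728


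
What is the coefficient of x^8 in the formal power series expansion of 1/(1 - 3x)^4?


The general identity 1/(1 - c x)^r = sum_{k>=0} c^k C(k + r - 1, r - 1) x^k follows by substituting y = c x into 1/(1 - y)^r = sum_{k>=0} C(k + r - 1, r - 1) y^k.
For c = 3, r = 4, k = 8:
3^8 * C(11, 3) = 6561 * 165 = 1082565.

1082565


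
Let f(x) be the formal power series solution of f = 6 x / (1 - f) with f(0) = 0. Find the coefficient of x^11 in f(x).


Apply Lagrange inversion: f = 6 x * phi(f) with phi(t) = 1/(1 - t), so
[x^n] f = 6^n * (1/n) [t^(n-1)] phi(t)^n = 6^n * (1/n) [t^(n-1)] (1 - t)^(-n) = 6^n * (1/n) C(2n - 2, n - 1) = 6^n * C_{n-1}.
For n = 11: C_10 = C(20, 10) / 11 = 184756/11 = 16796.
With the 6^11 = 362797056 factor, the coefficient is 362797056 * 16796 = 6093539352576.

6093539352576


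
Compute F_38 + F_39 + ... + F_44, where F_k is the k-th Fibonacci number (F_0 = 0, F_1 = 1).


Use the identity sum_{k=0}^{N} F_k = F_{N+2} - 1 (which follows from F_{k+2} - F_{k+1} = F_k). Then
sum_{k=38}^{44} F_k = (F_{46} - 1) - (F_{39} - 1) = F_{46} - F_{39}.
Computing: F_{46} = 1836311903, F_{39} = 63245986, so
Sum = 1836311903 - 63245986 = 1773065917.

1773065917


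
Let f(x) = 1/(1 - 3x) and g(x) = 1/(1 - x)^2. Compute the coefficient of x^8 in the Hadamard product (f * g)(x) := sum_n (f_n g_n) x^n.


f has coefficients f_k = 3^k. For g = 1/(1 - x)^2 the coefficient is g_k = C(k + 1, 1) = k + 1. The Hadamard coefficient is (f * g)_k = 3^k * (k + 1).
For k = 8: 3^8 * 9 = 6561 * 9 = 59049.

59049


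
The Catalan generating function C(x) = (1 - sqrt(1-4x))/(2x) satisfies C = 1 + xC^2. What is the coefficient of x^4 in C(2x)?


Substituting x -> 2x scales the n-th coefficient by 2^n, so [x^4] C(2x) = 2^4 * C_4.
C_4 = C(2*4, 4)/(5) = 70/5 = 14.
So 2^4 * 14 = 16 * 14 = 224.

224


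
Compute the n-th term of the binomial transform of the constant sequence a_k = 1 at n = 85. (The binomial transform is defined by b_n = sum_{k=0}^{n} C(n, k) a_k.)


With a_k = 1 for all k, b_n = sum_{k=0}^{n} C(n, k) = 2^n by the binomial theorem.
For n = 85: 2^85 = 38685626227668133590597632.

38685626227668133590597632


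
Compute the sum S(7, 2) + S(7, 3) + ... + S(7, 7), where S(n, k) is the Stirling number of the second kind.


By definition, S(n, k) counts partitions of an n-set into exactly k nonempty blocks.
Computing row n = 7 for k = 2..7:
S(7, k): 63, 301, 350, 140, 21, 1
Sum = 876.

876


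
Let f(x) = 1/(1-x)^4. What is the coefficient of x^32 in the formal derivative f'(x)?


Differentiate: d/dx [ 1/(1-x)^r ] = r / (1-x)^(r+1).
Here r = 4, so f'(x) = 4 / (1-x)^5.
The expansion of 1/(1-x)^(r+1) has coefficient of x^n equal to C(n+r, r).
So the coefficient of x^32 in f'(x) is
4 * C(36, 4) = 4 * 58905 = 235620

235620


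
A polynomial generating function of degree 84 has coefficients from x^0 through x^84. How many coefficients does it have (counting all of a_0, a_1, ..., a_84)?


A polynomial of degree 84 takes the form a_0 + a_1 x + ... + a_84 x^84.
The number of coefficients is 84 + 1 = 85.

85


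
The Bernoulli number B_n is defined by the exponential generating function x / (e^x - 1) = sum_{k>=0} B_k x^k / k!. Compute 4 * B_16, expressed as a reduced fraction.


Bernoulli numbers can also be computed recursively via B_0 = 1 and sum_{j=0}^{m} C(m+1, j) B_j = 0 for m >= 1. Odd-index Bernoulli numbers vanish for k >= 3.
Computing B_16 = -3617/510, so 4 * B_16 = 4 * -3617/510 = -7234/255.

-7234/255


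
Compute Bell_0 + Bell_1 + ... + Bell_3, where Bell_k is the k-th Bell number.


Recall Bell_k counts set partitions of a k-set (with Bell_0 = 1 by convention).
Bell_0 through Bell_3: 1, 1, 2, 5
Sum = 1 + 1 + 2 + 5 = 9.

9


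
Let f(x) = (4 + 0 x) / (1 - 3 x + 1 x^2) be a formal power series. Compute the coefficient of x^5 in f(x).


Write f(x) = sum_{k>=0} a_k x^k. Multiplying both sides by 1 - 3 x + 1 x^2 gives
(1 - 3 x + 1 x^2) sum_{k>=0} a_k x^k = 4 + 0 x.
Matching coefficients:
 x^0: a_0 = 4
 x^1: a_1 - 3 a_0 = 0  =>  a_1 = 3*4 + 0 = 12
 x^k (k >= 2): a_k = 3 a_{k-1} - 1 a_{k-2}.
Iterating: a_2 = 32, a_3 = 84, a_4 = 220, a_5 = 576.
So the coefficient of x^5 is 576.

576


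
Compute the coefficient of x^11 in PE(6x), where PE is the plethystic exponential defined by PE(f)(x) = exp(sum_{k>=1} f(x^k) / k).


With f(x) = 6x, the exponent is sum_{k>=1} 6 x^k / k = 6 * (-ln(1 - x)). Exponentiating:
PE(6x) = exp(-6 ln(1 - x)) = 1/(1 - x)^6.
By the negative binomial expansion, [x^n] 1/(1 - x)^6 = C(n + 5, 5).
For n = 11: C(16, 5) = 4368.

4368


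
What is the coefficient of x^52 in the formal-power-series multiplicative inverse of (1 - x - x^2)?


Let the inverse be f(x) = sum_{k>=0} a_k x^k. From f(x) * (1 - x - x^2) = 1 and matching coefficients:
 x^0: a_0 = 1.
 x^1: a_1 - a_0 = 0, so a_1 = 1.
 x^k (k >= 2): a_k - a_{k-1} - a_{k-2} = 0, i.e. a_k = a_{k-1} + a_{k-2}.
This is the Fibonacci-type recurrence shifted so that a_0 = a_1 = 1.
Iterating: a_0=1, a_1=1, a_2=2, a_3=3, a_4=5, a_5=8, a_6=13, a_7=21, a_8=34, a_9=55, ...
a_52 = 53316291173.

53316291173


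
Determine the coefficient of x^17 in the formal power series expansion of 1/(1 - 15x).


The geometric series identity gives 1/(1 - c x) = sum_{k>=0} c^k x^k, so the coefficient of x^k is c^k.
Here c = 15 and k = 17.
Computing: 15^17 = 98526125335693359375

98526125335693359375


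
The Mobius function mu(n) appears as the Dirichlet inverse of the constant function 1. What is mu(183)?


183 = 3 * 61 (all distinct primes).
mu(183) = (-1)^2 = 1

1


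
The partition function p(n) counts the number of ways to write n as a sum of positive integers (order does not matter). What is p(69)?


Using the generating function prod_{k>=1} 1/(1-x^k), we compute p(69).
By dynamic programming over parts 1 through 69:
p(69) = 3554345

3554345


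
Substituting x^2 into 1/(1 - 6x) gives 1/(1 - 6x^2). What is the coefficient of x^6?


The coefficient of x^(2m) in 1/(1 - 6x^2) is 6^m.
With n = 6 = 2*3, the coefficient is 6^3 = 216.

216


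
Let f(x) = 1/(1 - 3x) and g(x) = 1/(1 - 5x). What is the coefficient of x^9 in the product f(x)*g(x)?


The coefficient of x^n in f*g is the Cauchy product: sum_{k=0}^{n} a^k * b^(n-k).
With a=3, b=5, n=9:
sum_{k=0}^{9} 3^k * 5^(9-k)
= 4853288

4853288


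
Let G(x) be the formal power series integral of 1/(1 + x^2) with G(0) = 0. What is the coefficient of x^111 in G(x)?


1/(1 + x^2) = sum_{j>=0} (-1)^j x^(2j). Integrating termwise with G(0) = 0:
G(x) = sum_{j>=0} (-1)^j x^(2j+1) / (2j+1) = arctan(x).
Only odd powers are nonzero. For x^111 write 111 = 2*55 + 1, giving
(-1)^55 / 111 = -1/111 = -1/111.

-1/111


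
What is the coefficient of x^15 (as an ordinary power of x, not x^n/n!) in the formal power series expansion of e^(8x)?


The exponential series is e^y = sum_{k>=0} y^k / k!. Substituting y = 8x gives
e^(8x) = sum_{k>=0} 8^k x^k / k!.
So the coefficient of x^n is a^n/n! with a = 8, n = 15:
8^15 / 15! = 35184372088832/1307674368000 = 17179869184/638512875

17179869184/638512875


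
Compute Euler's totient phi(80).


phi(n) counts integers in [1, n] coprime to n. Using the multiplicative formula phi(n) = n * prod_{p | n} (1 - 1/p):
80 = 2^4 * 5, so
phi(80) = 80 * (1 - 1/2) * (1 - 1/5) = 32.

32


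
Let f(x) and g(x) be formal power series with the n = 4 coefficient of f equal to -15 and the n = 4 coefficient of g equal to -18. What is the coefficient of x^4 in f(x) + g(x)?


Addition of formal power series is termwise.
The coefficient of x^4 in f + g = -15 + -18
= -33

-33


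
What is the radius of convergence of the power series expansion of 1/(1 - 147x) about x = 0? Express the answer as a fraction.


Expanding 1/(1 - 147x) = sum_{k>=0} 147^k x^k, the series converges when |147x| < 1, i.e., |x| < 1/147.
So the radius of convergence is 1/147 = 1/147.

1/147


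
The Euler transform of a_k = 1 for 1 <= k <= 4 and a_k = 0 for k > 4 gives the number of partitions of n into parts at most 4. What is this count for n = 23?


Partitions of 23 into parts at most 4:
Using generating function (1-x)^(-1)(1-x^2)^(-1)...(1-x^4)^(-1),
the coefficient of x^23 = 150

150


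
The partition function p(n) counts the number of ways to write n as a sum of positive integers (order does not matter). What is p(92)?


Using the generating function prod_{k>=1} 1/(1-x^k), we compute p(92).
By dynamic programming over parts 1 through 92:
p(92) = 72533807

72533807


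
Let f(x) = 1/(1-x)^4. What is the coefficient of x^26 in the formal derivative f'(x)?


Differentiate: d/dx [ 1/(1-x)^r ] = r / (1-x)^(r+1).
Here r = 4, so f'(x) = 4 / (1-x)^5.
The expansion of 1/(1-x)^(r+1) has coefficient of x^n equal to C(n+r, r).
So the coefficient of x^26 in f'(x) is
4 * C(30, 4) = 4 * 27405 = 109620

109620


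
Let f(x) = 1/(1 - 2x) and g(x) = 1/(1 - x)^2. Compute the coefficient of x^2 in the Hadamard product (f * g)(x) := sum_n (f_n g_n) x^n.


f has coefficients f_k = 2^k. For g = 1/(1 - x)^2 the coefficient is g_k = C(k + 1, 1) = k + 1. The Hadamard coefficient is (f * g)_k = 2^k * (k + 1).
For k = 2: 2^2 * 3 = 4 * 3 = 12.

12


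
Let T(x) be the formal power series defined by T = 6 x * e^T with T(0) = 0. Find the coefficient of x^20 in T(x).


Apply the Lagrange inversion formula: if T = 6 x * phi(T) with phi(t) = e^t, then
[x^n] T = 6^n * (1/n) [t^(n-1)] phi(t)^n = 6^n * (1/n) [t^(n-1)] e^(n t) = 6^n * (1/n) * n^(n-1) / (n-1)! = 6^n * n^(n-1) / n!.
When c = 1 this is the Cayley count of rooted labeled trees on n vertices, divided by n!.
For n = 20: 6^20 * 20^19 / 20! = 3656158440062976 * 5242880000000000000000000/2432902008176640000 = 17832200896512000000000000000/2263261.

17832200896512000000000000000/2263261


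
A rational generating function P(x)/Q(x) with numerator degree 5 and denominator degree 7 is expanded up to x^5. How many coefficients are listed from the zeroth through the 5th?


Expanding up to x^5 gives the coefficients for x^0, x^1, ..., x^5.
That is 5 + 1 = 6 coefficients in total.

6


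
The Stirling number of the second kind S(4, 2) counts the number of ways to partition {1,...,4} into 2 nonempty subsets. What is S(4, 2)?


Using the explicit formula S(n,k) = (1/k!) sum_{j=0}^{k} (-1)^(k-j) C(k,j) j^n:
S(4, 2) = 7
Equivalently, S(n,k) is n! times the coefficient of x^n in the EGF (e^x - 1)^k / k!.

7


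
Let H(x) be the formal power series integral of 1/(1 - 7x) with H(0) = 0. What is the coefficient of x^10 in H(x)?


1/(1 - 7x) = sum_{k>=0} 7^k x^k. Integrating termwise with H(0) = 0:
H(x) = sum_{k>=0} 7^k x^(k+1) / (k+1) = sum_{m>=1} 7^(m-1) x^m / m.
For m = 10: 7^9/10 = 40353607/10 = 40353607/10.

40353607/10


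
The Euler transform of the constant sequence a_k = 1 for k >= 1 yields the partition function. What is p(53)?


The Euler transform converts the sequence a_k = 1 into the number of integer partitions.
Using the recurrence or dynamic programming:
p(53) = 329931

329931


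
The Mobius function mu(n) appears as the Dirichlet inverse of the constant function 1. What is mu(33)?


33 = 3 * 11 (all distinct primes).
mu(33) = (-1)^2 = 1

1


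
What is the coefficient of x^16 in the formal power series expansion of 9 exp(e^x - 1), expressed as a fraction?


exp(e^x - 1) is the exponential generating function for the Bell numbers Bell_k: exp(e^x - 1) = sum_{k>=0} Bell_k x^k / k!.
So the coefficient of x^16 in 9 exp(e^x - 1) is 9 Bell_16 / 16!.
Computing: Bell_16 = 10480142147 and 16! = 20922789888000, giving
9 * 10480142147/20922789888000 = 10480142147/2324754432000.

10480142147/2324754432000


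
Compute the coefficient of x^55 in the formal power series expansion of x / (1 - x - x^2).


Let f(x) = sum_{k>=0} a_k x^k. Multiplying f(x) * (1 - x - x^2) = x and matching coefficients gives a_0 = 0, a_1 = 1, and a_k = a_{k-1} + a_{k-2} for k >= 2. These are the Fibonacci numbers F_k.
Iterating from F_0 = 0, F_1 = 1:
F_0=0, F_1=1, F_2=1, F_3=2, F_4=3, F_5=5, F_6=8, F_7=13, F_8=21, F_9=34, ...
F_55 = 139583862445.

139583862445


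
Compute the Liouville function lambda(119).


The Liouville function is lambda(k) = (-1)^Omega(k), where Omega(k) counts the prime factors of k with multiplicity.
Factoring: 119 = 7 * 17, so Omega(119) = 2.
lambda(119) = (-1)^2 = 1.

1


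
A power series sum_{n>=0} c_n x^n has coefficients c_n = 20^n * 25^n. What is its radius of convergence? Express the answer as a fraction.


By the root test (Cauchy-Hadamard), the radius is R = 1 / limsup_n |c_n|^(1/n).
Here |c_n|^(1/n) = (20^n * 25^n)^(1/n) = 20 * 25 = 500 for all n.
So R = 1/500 = 1/500.

1/500


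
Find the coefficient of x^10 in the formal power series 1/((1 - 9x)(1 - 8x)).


By partial fractions or Cauchy convolution:
The coefficient equals sum_{k=0}^{10} 9^k * 8^(10-k).
= 22791125017

22791125017


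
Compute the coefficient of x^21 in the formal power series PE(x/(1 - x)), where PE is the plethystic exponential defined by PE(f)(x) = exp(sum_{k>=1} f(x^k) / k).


For f(x) = x/(1 - x) we have
sum_{k>=1} f(x^k) / k = sum_{k>=1} (1/k) * x^k / (1 - x^k) = sum_{k, m >= 1} x^(k m) / k,
which after exponentiating simplifies to
PE(x/(1 - x)) = prod_{k>=1} 1 / (1 - x^k).
This is the generating function for the partition function p(n), so the coefficient of x^21 is p(21).
Computing p(21) by dynamic programming over parts 1, 2, ..., 21: p(21) = 792.

792


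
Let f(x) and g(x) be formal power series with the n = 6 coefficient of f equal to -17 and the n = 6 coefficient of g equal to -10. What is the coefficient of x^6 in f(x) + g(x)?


Addition of formal power series is termwise.
The coefficient of x^6 in f + g = -17 + -10
= -27

-27


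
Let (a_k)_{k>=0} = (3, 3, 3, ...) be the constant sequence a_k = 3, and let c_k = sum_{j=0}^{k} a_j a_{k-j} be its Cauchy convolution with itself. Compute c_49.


Since a_j = 3 for all j >= 0, the convolution sum becomes
c_k = sum_{j=0}^{k} 3 * 3 = 9 * (k + 1).
Equivalently, the generating function of (a_k) is 3/(1 - x) and its square is 9/(1 - x)^2 = sum_{k>=0} 9(k + 1) x^k.
For k = 49: 9 * 50 = 450.

450


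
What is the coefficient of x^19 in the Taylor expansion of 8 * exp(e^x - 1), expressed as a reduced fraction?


exp(e^x - 1) = sum_{k>=0} Bell_k x^k / k!, where Bell_k is the k-th Bell number.
So the coefficient of x^19 is 8 * Bell_19 / 19!.
Computing: Bell_19 = 5832742205057 and 19! = 121645100408832000, giving
8 * 5832742205057/121645100408832000 = 5832742205057/15205637551104000.

5832742205057/15205637551104000


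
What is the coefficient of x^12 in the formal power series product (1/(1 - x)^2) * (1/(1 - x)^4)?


Combine the factors: (1/(1 - x)^2) * (1/(1 - x)^4) = 1/(1 - x)^6.
Then use 1/(1 - x)^r = sum_{k>=0} C(k + r - 1, r - 1) x^k with r = 6 and k = 12:
C(17, 5) = 6188.

6188


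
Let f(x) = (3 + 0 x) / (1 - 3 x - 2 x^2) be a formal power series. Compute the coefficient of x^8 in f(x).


Write f(x) = sum_{k>=0} a_k x^k. Multiplying both sides by 1 - 3 x - 2 x^2 gives
(1 - 3 x - 2 x^2) sum_{k>=0} a_k x^k = 3 + 0 x.
Matching coefficients:
 x^0: a_0 = 3
 x^1: a_1 - 3 a_0 = 0  =>  a_1 = 3*3 + 0 = 9
 x^k (k >= 2): a_k = 3 a_{k-1} + 2 a_{k-2}.
Iterating: a_2 = 33, a_3 = 117, a_4 = 417, a_5 = 1485, a_6 = 5289, a_7 = 18837, a_8 = 67089.
So the coefficient of x^8 is 67089.

67089


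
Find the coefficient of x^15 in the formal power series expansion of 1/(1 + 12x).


Write 1/(1 + c x) = 1/(1 - (-c) x) and apply the geometric-series identity
1/(1 - y) = sum_{k>=0} y^k to get 1/(1 + c x) = sum_{k>=0} (-c)^k x^k.
So the coefficient of x^k is (-c)^k = (-1)^k * c^k.
Here c = 12 and k = 15:
(-12)^15 = -1 * 15407021574586368 = -15407021574586368

-15407021574586368


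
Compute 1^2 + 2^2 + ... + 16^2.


This power sum has a closed form given by Faulhaber's formula
sum_{k=1}^{m} k^p = (1 / (p + 1)) * sum_{j=0}^{p} C(p + 1, j) B_j m^(p + 1 - j),
but for small m direct computation is fastest:
1 + 4 + 9 + 16 + 25 + 36 + 49 + 64 + 81 + 100 + 121 + 144 + 169 + 196 + 225 + 256 = 1496.

1496


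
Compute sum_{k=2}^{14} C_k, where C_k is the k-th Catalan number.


C_2 through C_14: 2, 5, 14, 42, 132, 429, 1430, 4862, 16796, 58786, 208012, 742900, 2674440
Sum = 2 + 5 + 14 + 42 + 132 + 429 + 1430 + 4862 + 16796 + 58786 + 208012 + 742900 + 2674440
= 3707850

3707850


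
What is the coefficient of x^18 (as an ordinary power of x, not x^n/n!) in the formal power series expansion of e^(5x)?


The exponential series is e^y = sum_{k>=0} y^k / k!. Substituting y = 5x gives
e^(5x) = sum_{k>=0} 5^k x^k / k!.
So the coefficient of x^n is a^n/n! with a = 5, n = 18:
5^18 / 18! = 3814697265625/6402373705728000 = 30517578125/51218989645824

30517578125/51218989645824


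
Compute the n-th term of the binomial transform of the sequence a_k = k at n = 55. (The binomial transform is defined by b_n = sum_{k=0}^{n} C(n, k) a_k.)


With a_k = k, b_n = sum_{k=0}^{n} C(n, k) k. Using k * C(n, k) = n * C(n-1, k-1) gives b_n = n * sum_{k>=1} C(n-1, k-1) = n * 2^(n-1).
For n = 55: 55 * 2^54 = 55 * 18014398509481984 = 990791918021509120.

990791918021509120


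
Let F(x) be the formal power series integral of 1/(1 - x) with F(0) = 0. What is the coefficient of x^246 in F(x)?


1/(1 - x) = sum_{k>=0} x^k. Integrating termwise and using F(0) = 0 gives
F(x) = sum_{k>=0} x^(k+1) / (k+1) = sum_{m>=1} x^m / m = -ln(1 - x).
So the coefficient of x^246 is 1/246 = 1/246.

1/246


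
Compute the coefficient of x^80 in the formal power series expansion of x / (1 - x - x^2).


Let f(x) = sum_{k>=0} a_k x^k. Multiplying f(x) * (1 - x - x^2) = x and matching coefficients gives a_0 = 0, a_1 = 1, and a_k = a_{k-1} + a_{k-2} for k >= 2. These are the Fibonacci numbers F_k.
Iterating from F_0 = 0, F_1 = 1:
F_0=0, F_1=1, F_2=1, F_3=2, F_4=3, F_5=5, F_6=8, F_7=13, F_8=21, F_9=34, ...
F_80 = 23416728348467685.

23416728348467685


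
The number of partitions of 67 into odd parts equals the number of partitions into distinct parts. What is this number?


Computing partitions of 67 into odd parts (1, 3, 5, ...):
Using the generating function prod_{k>=0} 1/(1-x^(2k+1)),
the count is 22250

22250


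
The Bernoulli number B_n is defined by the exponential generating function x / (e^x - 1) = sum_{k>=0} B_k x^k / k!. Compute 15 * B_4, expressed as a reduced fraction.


Bernoulli numbers can also be computed recursively via B_0 = 1 and sum_{j=0}^{m} C(m+1, j) B_j = 0 for m >= 1. Odd-index Bernoulli numbers vanish for k >= 3.
Computing B_4 = -1/30, so 15 * B_4 = 15 * -1/30 = -1/2.

-1/2


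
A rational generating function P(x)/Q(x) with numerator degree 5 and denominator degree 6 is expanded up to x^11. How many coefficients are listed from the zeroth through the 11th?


Expanding up to x^11 gives the coefficients for x^0, x^1, ..., x^11.
That is 11 + 1 = 12 coefficients in total.

12


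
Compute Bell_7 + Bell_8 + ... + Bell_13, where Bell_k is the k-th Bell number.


Recall Bell_k counts set partitions of a k-set (with Bell_0 = 1 by convention).
Bell_7 through Bell_13: 877, 4140, 21147, 115975, 678570, 4213597, 27644437
Sum = 877 + 4140 + 21147 + 115975 + 678570 + 4213597 + 27644437 = 32678743.

32678743


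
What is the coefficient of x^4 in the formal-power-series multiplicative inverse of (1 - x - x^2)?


Let the inverse be f(x) = sum_{k>=0} a_k x^k. From f(x) * (1 - x - x^2) = 1 and matching coefficients:
 x^0: a_0 = 1.
 x^1: a_1 - a_0 = 0, so a_1 = 1.
 x^k (k >= 2): a_k - a_{k-1} - a_{k-2} = 0, i.e. a_k = a_{k-1} + a_{k-2}.
This is the Fibonacci-type recurrence shifted so that a_0 = a_1 = 1.
Iterating: a_0=1, a_1=1, a_2=2, a_3=3, a_4=5
a_4 = 5.

5


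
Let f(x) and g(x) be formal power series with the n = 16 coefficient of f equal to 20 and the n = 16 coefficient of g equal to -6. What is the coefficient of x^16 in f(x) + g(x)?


Addition of formal power series is termwise.
The coefficient of x^16 in f + g = 20 + -6
= 14

14


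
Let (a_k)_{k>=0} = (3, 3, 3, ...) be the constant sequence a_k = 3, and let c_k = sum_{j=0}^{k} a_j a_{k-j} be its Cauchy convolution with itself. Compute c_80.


Since a_j = 3 for all j >= 0, the convolution sum becomes
c_k = sum_{j=0}^{k} 3 * 3 = 9 * (k + 1).
Equivalently, the generating function of (a_k) is 3/(1 - x) and its square is 9/(1 - x)^2 = sum_{k>=0} 9(k + 1) x^k.
For k = 80: 9 * 81 = 729.

729


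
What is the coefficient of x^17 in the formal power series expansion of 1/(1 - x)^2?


The negative binomial / multiset identity is
1/(1 - x)^r = sum_{k>=0} C(k + r - 1, r - 1) x^k.
Here r = 2 and k = 17, so the coefficient is
C(17 + 1, 1) = C(18, 1)
= 18

18


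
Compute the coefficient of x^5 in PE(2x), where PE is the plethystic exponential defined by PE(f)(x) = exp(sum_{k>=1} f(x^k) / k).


With f(x) = 2x, the exponent is sum_{k>=1} 2 x^k / k = 2 * (-ln(1 - x)). Exponentiating:
PE(2x) = exp(-2 ln(1 - x)) = 1/(1 - x)^2.
By the negative binomial expansion, [x^n] 1/(1 - x)^2 = C(n + 1, 1).
For n = 5: C(6, 1) = 6.

6


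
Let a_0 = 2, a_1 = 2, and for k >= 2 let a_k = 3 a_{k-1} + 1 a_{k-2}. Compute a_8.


Iterating the recurrence forward:
a_0 = 2
a_1 = 2
a_2 = 3*2 + 1*2 = 8
a_3 = 3*8 + 1*2 = 26
a_4 = 3*26 + 1*8 = 86
a_5 = 3*86 + 1*26 = 284
a_6 = 3*284 + 1*86 = 938
a_7 = 3*938 + 1*284 = 3098
a_8 = 3*3098 + 1*938 = 10232
So a_8 = 10232.

10232


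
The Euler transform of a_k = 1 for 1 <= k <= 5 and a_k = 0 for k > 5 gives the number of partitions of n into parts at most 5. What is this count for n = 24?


Partitions of 24 into parts at most 5:
Using generating function (1-x)^(-1)(1-x^2)^(-1)...(1-x^5)^(-1),
the coefficient of x^24 = 333

333


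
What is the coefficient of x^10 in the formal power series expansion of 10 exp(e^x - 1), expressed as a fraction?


exp(e^x - 1) is the exponential generating function for the Bell numbers Bell_k: exp(e^x - 1) = sum_{k>=0} Bell_k x^k / k!.
So the coefficient of x^10 in 10 exp(e^x - 1) is 10 Bell_10 / 10!.
Computing: Bell_10 = 115975 and 10! = 3628800, giving
10 * 115975/3628800 = 23195/72576.

23195/72576


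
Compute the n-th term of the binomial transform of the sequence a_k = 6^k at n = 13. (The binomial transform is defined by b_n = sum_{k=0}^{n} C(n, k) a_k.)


With a_k = 6^k, b_n = sum_{k=0}^{n} C(n, k) 6^k = (1 + 6)^n by the binomial theorem.
For n = 13: (1 + 6)^13 = 7^13 = 96889010407.

96889010407


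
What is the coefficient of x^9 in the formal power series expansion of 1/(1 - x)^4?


The expansion 1/(1 - x)^r = sum_{k>=0} C(k + r - 1, r - 1) x^k follows from the multiset / negative-binomial theorem (or from repeated differentiation of the geometric series).
For r = 4 and k = 9:
C(12, 3) = 479001600 / (6 * 362880) = 220.

220


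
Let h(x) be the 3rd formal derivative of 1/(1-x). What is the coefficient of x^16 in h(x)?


Differentiating 3 times: d^3/dx^3 [1/(1-x)] = 3!/(1-x)^4.
The expansion 1/(1-x)^4 = sum_{k>=0} C(k+3, 3) x^k, so the coefficient of x^n in 3!/(1-x)^4 is 3! * C(n+3, 3).
For n = 16: 6 * C(19, 3) = 6 * 969 = 5814

5814


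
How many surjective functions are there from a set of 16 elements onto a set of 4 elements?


By inclusion-exclusion on which target elements are missed, the number of surjections from an n-set onto a k-set is
surj(n, k) = sum_{j=0}^{k} (-1)^j C(k, j) (k - j)^n.
Equivalently surj(n, k) = k! * S(n, k), where S(n, k) is the Stirling number of the second kind.
For n = 16, k = 4:
S(16, 4) = 171798901, so
surj = 4! * 171798901 = 24 * 171798901 = 4123173624.

4123173624


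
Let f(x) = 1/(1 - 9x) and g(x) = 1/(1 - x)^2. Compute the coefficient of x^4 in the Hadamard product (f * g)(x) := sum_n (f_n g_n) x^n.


f has coefficients f_k = 9^k. For g = 1/(1 - x)^2 the coefficient is g_k = C(k + 1, 1) = k + 1. The Hadamard coefficient is (f * g)_k = 9^k * (k + 1).
For k = 4: 9^4 * 5 = 6561 * 5 = 32805.

32805


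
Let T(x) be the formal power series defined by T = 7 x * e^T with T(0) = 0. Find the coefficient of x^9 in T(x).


Apply the Lagrange inversion formula: if T = 7 x * phi(T) with phi(t) = e^t, then
[x^n] T = 7^n * (1/n) [t^(n-1)] phi(t)^n = 7^n * (1/n) [t^(n-1)] e^(n t) = 7^n * (1/n) * n^(n-1) / (n-1)! = 7^n * n^(n-1) / n!.
When c = 1 this is the Cayley count of rooted labeled trees on n vertices, divided by n!.
For n = 9: 7^9 * 9^8 / 9! = 40353607 * 43046721/362880 = 3063651608241/640.

3063651608241/640


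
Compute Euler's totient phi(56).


phi(n) counts integers in [1, n] coprime to n. Using the multiplicative formula phi(n) = n * prod_{p | n} (1 - 1/p):
56 = 2^3 * 7, so
phi(56) = 56 * (1 - 1/2) * (1 - 1/7) = 24.

24


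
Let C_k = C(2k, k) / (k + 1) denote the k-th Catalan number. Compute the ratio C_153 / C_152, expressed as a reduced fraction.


Using C_k = (2k)! / (k! (k+1)!), the ratio C_{k+1}/C_k simplifies to
C_{k+1}/C_k = [(2k+2)! / ((k+1)! (k+2)!)] * [k! (k+1)! / (2k)!]
 = (2k+2)(2k+1) / ((k+1)(k+2)) = 2(2k+1) / (k+2).
For k = 152: 2(2*152 + 1) / (152 + 2) = 610/154 = 305/77.

305/77


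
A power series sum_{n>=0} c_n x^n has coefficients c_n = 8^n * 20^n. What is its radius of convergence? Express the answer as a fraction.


By the root test (Cauchy-Hadamard), the radius is R = 1 / limsup_n |c_n|^(1/n).
Here |c_n|^(1/n) = (8^n * 20^n)^(1/n) = 8 * 20 = 160 for all n.
So R = 1/160 = 1/160.

1/160


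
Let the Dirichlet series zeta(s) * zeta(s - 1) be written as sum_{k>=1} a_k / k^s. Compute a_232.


Convolution gives a_k = sum_{d | k} d * 1 = sum_{d | k} d = sigma(k), the sum of positive divisors of k.
For k = 232, the divisors are 1, 2, 4, 8, 29, 58, 116, 232, so
sigma(232) = 1 + 2 + 4 + 8 + 29 + 58 + 116 + 232 = 450.

450


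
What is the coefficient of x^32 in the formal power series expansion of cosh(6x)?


The Maclaurin series is cosh(t) = sum_{m>=0} t^(2m) / (2m)!, so substituting t = 6x, only even powers of x are nonzero, with coefficient of x^(2m) equal to 6^(2m) / (2m)!.
For x^32 the coefficient is 6^32/32! = 7958661109946400884391936/263130836933693530167218012160000000 = 774840978/25617946563506171875.

774840978/25617946563506171875


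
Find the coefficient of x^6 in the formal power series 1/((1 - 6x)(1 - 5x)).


By partial fractions or Cauchy convolution:
The coefficient equals sum_{k=0}^{6} 6^k * 5^(6-k).
= 201811

201811


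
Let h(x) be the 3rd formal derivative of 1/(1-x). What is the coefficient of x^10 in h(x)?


Differentiating 3 times: d^3/dx^3 [1/(1-x)] = 3!/(1-x)^4.
The expansion 1/(1-x)^4 = sum_{k>=0} C(k+3, 3) x^k, so the coefficient of x^n in 3!/(1-x)^4 is 3! * C(n+3, 3).
For n = 10: 6 * C(13, 3) = 6 * 286 = 1716

1716


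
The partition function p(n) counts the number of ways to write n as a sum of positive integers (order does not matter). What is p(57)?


Using the generating function prod_{k>=1} 1/(1-x^k), we compute p(57).
By dynamic programming over parts 1 through 57:
p(57) = 614154

614154


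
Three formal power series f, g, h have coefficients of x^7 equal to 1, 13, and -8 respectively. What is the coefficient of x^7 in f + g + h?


Series addition is componentwise:
1 + 13 + -8
= 6

6


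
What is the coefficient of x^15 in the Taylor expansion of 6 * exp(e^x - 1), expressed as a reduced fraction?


exp(e^x - 1) = sum_{k>=0} Bell_k x^k / k!, where Bell_k is the k-th Bell number.
So the coefficient of x^15 is 6 * Bell_15 / 15!.
Computing: Bell_15 = 1382958545 and 15! = 1307674368000, giving
6 * 1382958545/1307674368000 = 276591709/43589145600.

276591709/43589145600


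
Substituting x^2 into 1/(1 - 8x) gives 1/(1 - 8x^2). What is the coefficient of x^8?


The coefficient of x^(2m) in 1/(1 - 8x^2) is 8^m.
With n = 8 = 2*4, the coefficient is 8^4 = 4096.

4096
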